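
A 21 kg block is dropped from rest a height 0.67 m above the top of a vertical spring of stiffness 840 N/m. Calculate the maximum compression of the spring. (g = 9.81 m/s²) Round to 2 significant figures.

x = 0.87 m

Take the reference level at the top of the uncompressed spring. At max compression the block has fallen H + x and is momentarily at rest:
mg(H + x) = ½kx²
½(840)x² − (21)(9.81)x − (21)(9.81)(0.67) = 0
420.0x² − 206.0x − 138.0 = 0
x = [206.0 + √(42440 + 231885)]/(2 × 420.0) = 0.8688 m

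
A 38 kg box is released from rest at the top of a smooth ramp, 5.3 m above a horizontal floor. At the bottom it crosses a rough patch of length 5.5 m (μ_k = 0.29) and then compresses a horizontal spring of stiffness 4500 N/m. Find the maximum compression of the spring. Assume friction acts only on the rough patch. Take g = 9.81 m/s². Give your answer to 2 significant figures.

Initial energy: E₁ = mgh = (38)(9.81)(5.3) = 1975.7 J
Friction removes W_f = μ_k mg d = (0.29)(38)(9.81)(5.5) = 594.6 J
Energy reaching the spring: E = 1975.7 − 594.6 = 1381.1 J
At max compression ½kx² = E ⇒ x = √(2E/k) = √(2 × 1381.1/4500) = 0.7835 m

x = 0.78 m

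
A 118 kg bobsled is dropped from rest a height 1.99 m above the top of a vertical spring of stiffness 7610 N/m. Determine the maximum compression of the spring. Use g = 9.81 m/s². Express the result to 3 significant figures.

x = 0.945 m

Let x be the compression. The total drop is H + x, and the bobsled is instantaneously at rest at max compression, so energy conservation gives:
mg(H + x) = ½kx²
½(7610)x² − (118)(9.81)x − (118)(9.81)(1.99) = 0
3805x² − 1158x − 2304 = 0
x = [1158 + √(1.340e+06 + 3.5061e+07)]/(2 × 3805) = 0.9449 m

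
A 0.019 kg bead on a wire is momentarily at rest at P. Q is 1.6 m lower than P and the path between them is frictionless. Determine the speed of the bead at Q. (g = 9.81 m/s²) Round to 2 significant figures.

Mechanical energy is conserved (no friction): mgh = ½mv²
v = √(2gh) = √(2 × 9.81 × 1.6) = √31.392 = 5.603 m/s

v = 5.6 m/s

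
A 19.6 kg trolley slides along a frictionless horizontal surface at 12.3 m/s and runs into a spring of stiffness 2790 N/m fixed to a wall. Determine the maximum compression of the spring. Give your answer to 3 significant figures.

x = 1.03 m

At max compression the trolley is momentarily at rest: ½mv² = ½kx²
x = v√(m/k) = 12.3 × √(19.6/2790) = 1.031 m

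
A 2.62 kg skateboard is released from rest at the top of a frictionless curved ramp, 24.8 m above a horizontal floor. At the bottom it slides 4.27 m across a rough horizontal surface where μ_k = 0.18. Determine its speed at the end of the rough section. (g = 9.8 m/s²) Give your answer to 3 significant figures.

Energy bookkeeping (friction removes W_f = μ_k N d):
mgh = ½mv² + μ_k m g d
W_f = μ_k mg d = (0.18)(2.62)(9.8)(4.27) = 19.73 J
½mv² = mgh − W_f = 636.76 − 19.73 = 617.03 J
v = √(2 × 617.03/2.62) = 21.70 m/s

v = 21.7 m/s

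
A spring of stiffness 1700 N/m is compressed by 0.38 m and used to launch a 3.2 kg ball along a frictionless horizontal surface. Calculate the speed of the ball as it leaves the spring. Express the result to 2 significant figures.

Spring PE converts entirely to kinetic energy: ½kx² = ½mv²
v = x√(k/m) = 0.38 × √(1700/3.2) = 8.759 m/s

v = 8.8 m/s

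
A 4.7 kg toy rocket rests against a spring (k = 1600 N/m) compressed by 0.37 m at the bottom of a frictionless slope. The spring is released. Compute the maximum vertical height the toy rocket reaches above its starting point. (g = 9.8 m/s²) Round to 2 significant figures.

h = 2.4 m

All spring PE becomes gravitational PE at the highest point: ½kx² = mgh
h = kx²/(2mg) = (1600)(0.37)²/(2 × 4.7 × 9.8) = 2.378 m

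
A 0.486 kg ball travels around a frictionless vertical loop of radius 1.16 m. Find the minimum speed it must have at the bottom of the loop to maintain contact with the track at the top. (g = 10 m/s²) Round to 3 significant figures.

v = 7.62 m/s

At the top: mg = mv_top²/r ⇒ v_top² = gr = 11.60 m²/s²
Energy from bottom to top (height 2r): ½mv_bot² = ½mv_top² + mg(2r)
v_bot² = gr + 4gr = 5gr = 58.00
v_bot = √(5gr) = 7.616 m/s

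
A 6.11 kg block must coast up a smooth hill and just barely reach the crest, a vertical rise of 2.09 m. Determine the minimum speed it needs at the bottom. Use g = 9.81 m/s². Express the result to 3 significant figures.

At the top it is momentarily at rest, so all KE converts to PE: ½mv² = mgh
v = √(2gh) = √(2 × 9.81 × 2.09) = 6.404 m/s

v = 6.40 m/s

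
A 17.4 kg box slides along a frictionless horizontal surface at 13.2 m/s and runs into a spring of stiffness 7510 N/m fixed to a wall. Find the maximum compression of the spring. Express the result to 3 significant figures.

At max compression the box is momentarily at rest: ½mv² = ½kx²
x = v√(m/k) = 13.2 × √(17.4/7510) = 0.6354 m

x = 0.635 m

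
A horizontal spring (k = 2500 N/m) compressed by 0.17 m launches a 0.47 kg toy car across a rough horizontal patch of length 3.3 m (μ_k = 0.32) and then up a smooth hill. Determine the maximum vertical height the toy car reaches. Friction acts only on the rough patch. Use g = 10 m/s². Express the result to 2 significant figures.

h = 6.6 m

Spring energy: E₀ = ½kx² = ½(2500)(0.17)² = 36.125 J
Friction: W_f = μ_k mg d = (0.32)(0.47)(10)(3.3) = 4.963 J
Energy at base of ramp: E = 36.125 − 4.963 = 31.162 J
At max height all remaining energy is PE: mgh = E ⇒ h = E/(mg) = 31.162/(0.47 × 10) = 6.630 m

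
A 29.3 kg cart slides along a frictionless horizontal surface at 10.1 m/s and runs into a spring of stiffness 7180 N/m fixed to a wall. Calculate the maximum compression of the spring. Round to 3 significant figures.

At max compression the cart is momentarily at rest: ½mv² = ½kx²
x = v√(m/k) = 10.1 × √(29.3/7180) = 0.6452 m

x = 0.645 m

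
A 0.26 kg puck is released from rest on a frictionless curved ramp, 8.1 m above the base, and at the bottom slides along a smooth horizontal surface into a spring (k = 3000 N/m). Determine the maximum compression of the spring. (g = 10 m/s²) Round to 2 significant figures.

Gravitational PE at the top equals spring PE at max compression: mgh = ½kx²
x = √(2mgh/k) = √(2 × 0.26 × 10 × 8.1 / 3000) = 0.1185 m

x = 0.12 m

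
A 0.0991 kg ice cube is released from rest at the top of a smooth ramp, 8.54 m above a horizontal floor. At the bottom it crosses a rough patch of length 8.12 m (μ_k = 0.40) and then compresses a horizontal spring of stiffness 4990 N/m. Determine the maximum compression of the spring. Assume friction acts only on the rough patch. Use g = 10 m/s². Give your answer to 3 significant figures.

x = 0.0458 m

Initial energy: E₁ = mgh = (0.0991)(10)(8.54) = 8.4631 J
Friction removes W_f = μ_k mg d = (0.40)(0.0991)(10)(8.12) = 3.219 J
Energy reaching the spring: E = 8.4631 − 3.219 = 5.2444 J
At max compression ½kx² = E ⇒ x = √(2E/k) = √(2 × 5.2444/4990) = 0.04585 m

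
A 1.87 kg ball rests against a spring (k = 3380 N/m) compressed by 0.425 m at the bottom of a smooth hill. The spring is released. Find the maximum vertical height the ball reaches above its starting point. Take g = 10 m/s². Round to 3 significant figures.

h = 16.3 m

At maximum height the ball is at rest, so ½kx² = mgh
h = kx²/(2mg) = (3380)(0.425)²/(2 × 1.87 × 10) = 16.32 m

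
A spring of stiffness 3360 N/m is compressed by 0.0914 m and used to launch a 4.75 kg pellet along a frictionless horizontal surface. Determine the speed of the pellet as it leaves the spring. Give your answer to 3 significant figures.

v = 2.43 m/s

The pellet leaves the spring when the spring is at natural length, so ½kx² = ½mv²
v = x√(k/m) = 0.0914 × √(3360/4.75) = 2.431 m/s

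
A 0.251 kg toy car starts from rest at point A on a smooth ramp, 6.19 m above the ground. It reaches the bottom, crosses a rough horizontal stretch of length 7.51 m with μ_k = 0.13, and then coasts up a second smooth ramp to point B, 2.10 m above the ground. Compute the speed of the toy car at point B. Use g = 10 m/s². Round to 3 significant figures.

Energy at A: mgh₁ = (0.251)(10)(6.19) = 15.537 J
Friction loss: W_f = μ_k mg d = 2.451 J
At B: ½mv² + mgh₂ = mgh₁ − W_f
½mv² = 15.537 − 2.451 − 5.2710 = 7.8154 J
v = √(2 × 7.8154/0.251) = 7.891 m/s

v = 7.89 m/s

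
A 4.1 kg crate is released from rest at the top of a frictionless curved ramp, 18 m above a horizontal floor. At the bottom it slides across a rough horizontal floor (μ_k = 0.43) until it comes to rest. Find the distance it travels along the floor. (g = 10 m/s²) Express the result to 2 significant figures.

Applying the work–energy principle:
At rest all PE has been dissipated by friction: mgh = μ_k m g d
d = h/μ_k = 18/0.43 = 41.86 m

d = 42 m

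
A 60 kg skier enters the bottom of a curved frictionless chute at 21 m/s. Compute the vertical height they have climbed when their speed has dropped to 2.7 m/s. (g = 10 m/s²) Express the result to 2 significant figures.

h = 22 m

Energy balance between the two points: ½mv₁² = ½mv₂² + mgh
h = (v₁² − v₂²)/(2g) = (21² − 2.7²)/(2 × 10) = 21.69 m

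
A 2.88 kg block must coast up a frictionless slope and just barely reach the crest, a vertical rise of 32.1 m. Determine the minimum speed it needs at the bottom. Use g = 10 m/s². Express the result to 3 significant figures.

v = 25.3 m/s

At the top it is momentarily at rest, so all KE converts to PE: ½mv² = mgh
v = √(2gh) = √(2 × 10 × 32.1) = 25.34 m/s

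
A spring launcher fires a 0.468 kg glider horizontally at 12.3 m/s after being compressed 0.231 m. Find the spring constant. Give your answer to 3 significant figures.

½kx² = ½mv²
k = mv²/x² = (0.468)(12.3)²/(0.231)² = 1327 N/m

k = 1330 N/m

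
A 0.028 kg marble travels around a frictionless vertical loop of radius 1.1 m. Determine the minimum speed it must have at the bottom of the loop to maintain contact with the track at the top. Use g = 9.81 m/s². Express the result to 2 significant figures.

v = 7.3 m/s

At the top: mg = mv_top²/r ⇒ v_top² = gr = 10.79 m²/s²
Energy from bottom to top (height 2r): ½mv_bot² = ½mv_top² + mg(2r)
v_bot² = gr + 4gr = 5gr = 53.96
v_bot = √(5gr) = 7.345 m/s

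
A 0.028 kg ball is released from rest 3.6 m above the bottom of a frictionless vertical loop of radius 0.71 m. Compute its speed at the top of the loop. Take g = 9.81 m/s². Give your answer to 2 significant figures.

v = 6.5 m/s

Energy conservation: mgh = ½mv_top² + mg(2r)
v_top² = 2g(h − 2r) = 2(9.81)(3.6 − 1.420) = 42.77
v_top = 6.540 m/s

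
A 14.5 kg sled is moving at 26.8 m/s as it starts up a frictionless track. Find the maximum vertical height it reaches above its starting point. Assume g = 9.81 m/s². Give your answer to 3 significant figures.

h = 36.6 m

By energy conservation, ½mv² = mgh
h = v²/(2g) = 26.8²/(2 × 9.81) = 36.61 m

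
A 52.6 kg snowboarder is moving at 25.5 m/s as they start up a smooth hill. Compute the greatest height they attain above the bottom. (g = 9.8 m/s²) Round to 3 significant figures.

By energy conservation, ½mv² = mgh
h = v²/(2g) = 25.5²/(2 × 9.8) = 33.18 m

h = 33.2 m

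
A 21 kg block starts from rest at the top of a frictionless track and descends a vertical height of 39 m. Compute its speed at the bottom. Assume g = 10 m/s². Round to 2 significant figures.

v = 28 m/s

Equating total energy at the two states: mgh = ½mv²
v = √(2gh) = √(2 × 10 × 39) = √780.00 = 27.93 m/s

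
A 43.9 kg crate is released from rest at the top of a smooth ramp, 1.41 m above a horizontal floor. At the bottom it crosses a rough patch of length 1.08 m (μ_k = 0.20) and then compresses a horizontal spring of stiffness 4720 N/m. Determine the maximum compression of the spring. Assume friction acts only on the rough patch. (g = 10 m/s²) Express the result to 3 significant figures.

x = 0.471 m

Initial energy: E₁ = mgh = (43.9)(10)(1.41) = 618.99 J
Friction removes W_f = μ_k mg d = (0.20)(43.9)(10)(1.08) = 94.82 J
Energy reaching the spring: E = 618.99 − 94.82 = 524.17 J
At max compression ½kx² = E ⇒ x = √(2E/k) = √(2 × 524.17/4720) = 0.4713 m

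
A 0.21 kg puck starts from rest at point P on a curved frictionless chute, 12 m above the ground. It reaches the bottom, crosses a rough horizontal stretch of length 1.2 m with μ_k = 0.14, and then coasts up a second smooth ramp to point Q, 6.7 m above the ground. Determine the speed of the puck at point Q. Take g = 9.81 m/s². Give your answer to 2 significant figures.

Energy at P: mgh₁ = (0.21)(9.81)(12) = 24.721 J
Friction loss: W_f = μ_k mg d = 0.3461 J
At Q: ½mv² + mgh₂ = mgh₁ − W_f
½mv² = 24.721 − 0.3461 − 13.803 = 10.572 J
v = √(2 × 10.572/0.21) = 10.03 m/s

v = 10 m/s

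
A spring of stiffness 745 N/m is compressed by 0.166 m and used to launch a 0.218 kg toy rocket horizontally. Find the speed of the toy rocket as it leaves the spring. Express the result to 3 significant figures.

Conservation of energy: ½kx² = ½mv²
v = x√(k/m) = 0.166 × √(745/0.218) = 9.704 m/s

v = 9.70 m/s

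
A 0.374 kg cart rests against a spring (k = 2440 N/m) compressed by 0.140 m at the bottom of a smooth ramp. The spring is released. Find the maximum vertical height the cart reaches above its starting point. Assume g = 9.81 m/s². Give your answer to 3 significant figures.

h = 6.52 m

All spring PE becomes gravitational PE at the highest point: ½kx² = mgh
h = kx²/(2mg) = (2440)(0.140)²/(2 × 0.374 × 9.81) = 6.517 m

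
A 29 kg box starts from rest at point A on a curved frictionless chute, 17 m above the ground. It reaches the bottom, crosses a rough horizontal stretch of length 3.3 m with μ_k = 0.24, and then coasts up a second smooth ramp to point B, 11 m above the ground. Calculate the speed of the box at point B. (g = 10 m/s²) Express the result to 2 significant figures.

v = 10 m/s

Energy at A: mgh₁ = (29)(10)(17) = 4930.0 J
Friction loss: W_f = μ_k mg d = 229.7 J
At B: ½mv² + mgh₂ = mgh₁ − W_f
½mv² = 4930.0 − 229.7 − 3190.0 = 1510.3 J
v = √(2 × 1510.3/29) = 10.21 m/s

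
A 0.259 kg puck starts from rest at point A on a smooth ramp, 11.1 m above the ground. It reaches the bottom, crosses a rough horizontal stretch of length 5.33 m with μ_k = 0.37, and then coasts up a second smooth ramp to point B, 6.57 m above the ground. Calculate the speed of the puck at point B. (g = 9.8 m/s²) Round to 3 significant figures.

v = 7.08 m/s

Energy at A: mgh₁ = (0.259)(9.8)(11.1) = 28.174 J
Friction loss: W_f = μ_k mg d = 5.006 J
At B: ½mv² + mgh₂ = mgh₁ − W_f
½mv² = 28.174 − 5.006 − 16.676 = 6.4925 J
v = √(2 × 6.4925/0.259) = 7.081 m/s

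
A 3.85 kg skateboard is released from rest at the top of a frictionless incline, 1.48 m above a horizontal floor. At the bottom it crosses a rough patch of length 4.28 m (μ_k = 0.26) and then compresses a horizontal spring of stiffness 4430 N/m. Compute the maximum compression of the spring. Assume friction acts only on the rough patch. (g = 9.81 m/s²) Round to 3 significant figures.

x = 0.0791 m

Initial energy: E₁ = mgh = (3.85)(9.81)(1.48) = 55.897 J
Friction removes W_f = μ_k mg d = (0.26)(3.85)(9.81)(4.28) = 42.03 J
Energy reaching the spring: E = 55.897 − 42.03 = 13.869 J
At max compression ½kx² = E ⇒ x = √(2E/k) = √(2 × 13.869/4430) = 0.07913 m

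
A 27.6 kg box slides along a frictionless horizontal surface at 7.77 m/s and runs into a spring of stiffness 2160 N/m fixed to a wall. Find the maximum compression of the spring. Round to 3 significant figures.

Conservation of energy between contact and max compression: ½mv² = ½kx²
x = v√(m/k) = 7.77 × √(27.6/2160) = 0.8783 m

x = 0.878 m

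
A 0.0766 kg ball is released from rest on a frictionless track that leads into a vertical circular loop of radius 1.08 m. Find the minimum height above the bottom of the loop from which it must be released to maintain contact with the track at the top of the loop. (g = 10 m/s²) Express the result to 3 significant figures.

At the top, for minimum speed gravity alone supplies the centripetal force: mg = mv_top²/r ⇒ v_top² = gr = 10.80 m²/s²
Energy conservation from release height h to the top (height 2r): mgh = ½mv_top² + mg(2r)
h = v_top²/(2g) + 2r = r/2 + 2r = 5r/2 = 2.700 m

h = 2.70 m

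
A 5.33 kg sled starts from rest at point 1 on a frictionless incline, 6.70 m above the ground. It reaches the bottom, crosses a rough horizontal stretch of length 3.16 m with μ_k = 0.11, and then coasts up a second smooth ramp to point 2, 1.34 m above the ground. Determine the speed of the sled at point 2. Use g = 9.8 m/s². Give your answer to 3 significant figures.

v = 9.91 m/s

Energy at 1: mgh₁ = (5.33)(9.8)(6.70) = 349.97 J
Friction loss: W_f = μ_k mg d = 18.16 J
At 2: ½mv² + mgh₂ = mgh₁ − W_f
½mv² = 349.97 − 18.16 − 69.994 = 261.82 J
v = √(2 × 261.82/5.33) = 9.912 m/s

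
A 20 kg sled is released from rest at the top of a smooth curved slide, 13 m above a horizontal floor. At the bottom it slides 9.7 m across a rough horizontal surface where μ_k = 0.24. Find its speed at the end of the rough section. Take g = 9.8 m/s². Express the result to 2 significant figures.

v = 14 m/s

Energy at the top = energy at the end + work done against friction:
mgh = ½mv² + μ_k m g d
W_f = μ_k mg d = (0.24)(20)(9.8)(9.7) = 456.3 J
½mv² = mgh − W_f = 2548.0 − 456.3 = 2091.7 J
v = √(2 × 2091.7/20) = 14.46 m/s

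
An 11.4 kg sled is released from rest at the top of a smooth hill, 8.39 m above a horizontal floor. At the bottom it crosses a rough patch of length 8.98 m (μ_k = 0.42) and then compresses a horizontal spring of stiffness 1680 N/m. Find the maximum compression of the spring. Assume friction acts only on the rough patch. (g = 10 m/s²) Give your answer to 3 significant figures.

x = 0.792 m

Initial energy: E₁ = mgh = (11.4)(10)(8.39) = 956.46 J
Friction removes W_f = μ_k mg d = (0.42)(11.4)(10)(8.98) = 430.0 J
Energy reaching the spring: E = 956.46 − 430.0 = 526.50 J
At max compression ½kx² = E ⇒ x = √(2E/k) = √(2 × 526.50/1680) = 0.7917 m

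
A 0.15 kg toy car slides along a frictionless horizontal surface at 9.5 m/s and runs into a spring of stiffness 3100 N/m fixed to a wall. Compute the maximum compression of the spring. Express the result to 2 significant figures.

x = 0.066 m

Conservation of energy between contact and max compression: ½mv² = ½kx²
x = v√(m/k) = 9.5 × √(0.15/3100) = 0.06608 m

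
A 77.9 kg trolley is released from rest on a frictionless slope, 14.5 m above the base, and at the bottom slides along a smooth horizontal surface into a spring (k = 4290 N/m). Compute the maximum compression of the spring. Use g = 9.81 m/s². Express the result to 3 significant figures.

x = 2.27 m

At max compression the trolley is momentarily at rest: mgh = ½kx²
x = √(2mgh/k) = √(2 × 77.9 × 9.81 × 14.5 / 4290) = 2.273 m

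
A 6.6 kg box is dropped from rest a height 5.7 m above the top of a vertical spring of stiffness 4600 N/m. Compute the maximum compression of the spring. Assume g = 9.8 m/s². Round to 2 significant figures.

Measuring PE from the top of the relaxed spring, at max compression the box has dropped H + x with zero KE, so:
mg(H + x) = ½kx²
½(4600)x² − (6.6)(9.8)x − (6.6)(9.8)(5.7) = 0
2300x² − 64.68x − 368.7 = 0
x = [64.68 + √(4184 + 3.3918e+06)]/(2 × 2300) = 0.4147 m

x = 0.41 m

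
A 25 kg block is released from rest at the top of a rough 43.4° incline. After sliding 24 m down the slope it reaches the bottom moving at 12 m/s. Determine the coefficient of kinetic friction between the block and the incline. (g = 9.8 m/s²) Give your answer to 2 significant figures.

Energy balance down the incline: mg L sinθ − ½mv² = μ_k (mg cosθ) L
mgL sinθ = 4040.1 J; ½mv² = 1800.0 J
W_f = 4040.1 − 1800.0 = 2240 J
μ_k = W_f/(mg cosθ · L) = 2240/(178.0 × 24) = 0.5243

μ_k = 0.52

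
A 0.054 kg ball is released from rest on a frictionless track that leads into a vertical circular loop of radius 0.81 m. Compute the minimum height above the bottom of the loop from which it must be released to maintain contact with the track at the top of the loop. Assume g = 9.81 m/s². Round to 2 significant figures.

At the top, for minimum speed gravity alone supplies the centripetal force: mg = mv_top²/r ⇒ v_top² = gr = 7.946 m²/s²
Energy conservation from release height h to the top (height 2r): mgh = ½mv_top² + mg(2r)
h = v_top²/(2g) + 2r = r/2 + 2r = 5r/2 = 2.025 m

h = 2.0 m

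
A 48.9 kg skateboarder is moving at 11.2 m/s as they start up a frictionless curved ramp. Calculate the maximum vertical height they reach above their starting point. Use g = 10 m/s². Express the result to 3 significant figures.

h = 6.27 m

By energy conservation, ½mv² = mgh
h = v²/(2g) = 11.2²/(2 × 10) = 6.272 m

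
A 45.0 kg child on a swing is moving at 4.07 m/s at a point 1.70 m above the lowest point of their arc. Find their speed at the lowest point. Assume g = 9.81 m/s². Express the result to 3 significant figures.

v = 7.07 m/s

Mechanical energy is conserved (no friction): ½mv₀² + mgh = ½mv²
v² = v₀² + 2gh = (4.07)² + 2(9.81)(1.70) = 49.919
v = √49.919 = 7.065 m/s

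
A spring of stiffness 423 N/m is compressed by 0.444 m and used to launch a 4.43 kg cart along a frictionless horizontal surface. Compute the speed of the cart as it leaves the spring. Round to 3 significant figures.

The cart leaves the spring when the spring is at natural length, so ½kx² = ½mv²
v = x√(k/m) = 0.444 × √(423/4.43) = 4.339 m/s

v = 4.34 m/s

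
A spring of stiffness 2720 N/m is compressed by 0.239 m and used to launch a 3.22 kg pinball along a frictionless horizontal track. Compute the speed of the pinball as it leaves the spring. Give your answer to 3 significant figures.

v = 6.95 m/s

Spring PE converts entirely to kinetic energy: ½kx² = ½mv²
v = x√(k/m) = 0.239 × √(2720/3.22) = 6.946 m/s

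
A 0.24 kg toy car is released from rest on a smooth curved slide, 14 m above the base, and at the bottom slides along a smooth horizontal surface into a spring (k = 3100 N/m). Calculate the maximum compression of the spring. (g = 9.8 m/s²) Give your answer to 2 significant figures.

Energy conservation (no friction) from release to max compression: mgh = ½kx²
x = √(2mgh/k) = √(2 × 0.24 × 9.8 × 14 / 3100) = 0.1458 m

x = 0.15 m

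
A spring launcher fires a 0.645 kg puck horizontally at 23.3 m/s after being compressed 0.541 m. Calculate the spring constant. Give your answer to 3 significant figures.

Energy stored in the spring equals the launch KE: ½kx² = ½mv²
k = mv²/x² = (0.645)(23.3)²/(0.541)² = 1196 N/m

k = 1200 N/m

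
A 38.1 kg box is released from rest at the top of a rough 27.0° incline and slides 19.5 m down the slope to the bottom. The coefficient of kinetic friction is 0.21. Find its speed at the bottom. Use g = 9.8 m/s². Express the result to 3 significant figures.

Energy: mgh = ½mv² + W_f, with h = L sinθ and W_f = μ_k (mg cosθ) L
mgh = mgL sinθ = (38.1)(9.8)(19.5)sin27.0° = 3305.5 J
W_f = μ_k mg cosθ · L = (0.21)(38.1)(9.8)cos27.0°·19.5 = 1362 J
½mv² = 3305.5 − 1362 = 1943.1 J
v = √(2 × 1943.1/38.1) = 10.10 m/s

v = 10.1 m/s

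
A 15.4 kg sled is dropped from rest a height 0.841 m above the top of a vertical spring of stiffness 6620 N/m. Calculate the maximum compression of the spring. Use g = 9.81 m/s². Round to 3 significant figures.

x = 0.220 m

Let x be the compression. The total drop is H + x, and the sled is instantaneously at rest at max compression, so energy conservation gives:
mg(H + x) = ½kx²
½(6620)x² − (15.4)(9.81)x − (15.4)(9.81)(0.841) = 0
3310x² − 151.1x − 127.1 = 0
x = [151.1 + √(22823 + 1.6822e+06)]/(2 × 3310) = 0.2201 m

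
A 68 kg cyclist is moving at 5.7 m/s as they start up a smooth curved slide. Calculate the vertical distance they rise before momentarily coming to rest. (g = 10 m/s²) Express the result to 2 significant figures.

Setting KE at the bottom equal to PE gained: ½mv² = mgh
h = v²/(2g) = 5.7²/(2 × 10) = 1.625 m

h = 1.6 m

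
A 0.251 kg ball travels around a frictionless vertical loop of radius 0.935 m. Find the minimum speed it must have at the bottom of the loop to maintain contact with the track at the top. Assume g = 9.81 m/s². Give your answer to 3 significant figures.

v = 6.77 m/s

At the top: mg = mv_top²/r ⇒ v_top² = gr = 9.172 m²/s²
Energy from bottom to top (height 2r): ½mv_bot² = ½mv_top² + mg(2r)
v_bot² = gr + 4gr = 5gr = 45.86
v_bot = √(5gr) = 6.772 m/s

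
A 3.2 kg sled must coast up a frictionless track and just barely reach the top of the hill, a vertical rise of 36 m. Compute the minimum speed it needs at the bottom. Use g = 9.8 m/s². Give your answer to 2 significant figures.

v = 27 m/s

At the top it is momentarily at rest, so all KE converts to PE: ½mv² = mgh
v = √(2gh) = √(2 × 9.8 × 36) = 26.56 m/s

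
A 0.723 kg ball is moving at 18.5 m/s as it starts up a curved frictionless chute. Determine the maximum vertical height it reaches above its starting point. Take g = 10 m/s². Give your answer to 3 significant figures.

h = 17.1 m

By energy conservation, ½mv² = mgh
h = v²/(2g) = 18.5²/(2 × 10) = 17.11 m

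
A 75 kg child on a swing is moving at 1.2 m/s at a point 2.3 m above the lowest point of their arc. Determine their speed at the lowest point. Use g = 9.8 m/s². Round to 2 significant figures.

v = 6.8 m/s

Mechanical energy is conserved (no friction): ½mv₀² + mgh = ½mv²
v² = v₀² + 2gh = (1.2)² + 2(9.8)(2.3) = 46.520
v = √46.520 = 6.821 m/s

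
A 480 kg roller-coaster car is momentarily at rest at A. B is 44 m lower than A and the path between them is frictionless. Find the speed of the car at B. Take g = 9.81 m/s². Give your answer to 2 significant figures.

v = 29 m/s

Energy conservation between the two points: mgh = ½mv²
The mass cancels from both sides.
v = √(2gh) = √(2 × 9.81 × 44) = √863.28 = 29.38 m/s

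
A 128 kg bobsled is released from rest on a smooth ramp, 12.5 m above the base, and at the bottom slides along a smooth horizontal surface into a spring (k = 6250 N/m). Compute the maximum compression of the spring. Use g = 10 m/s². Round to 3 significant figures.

x = 2.26 m

At max compression the bobsled is momentarily at rest: mgh = ½kx²
x = √(2mgh/k) = √(2 × 128 × 10 × 12.5 / 6250) = 2.263 m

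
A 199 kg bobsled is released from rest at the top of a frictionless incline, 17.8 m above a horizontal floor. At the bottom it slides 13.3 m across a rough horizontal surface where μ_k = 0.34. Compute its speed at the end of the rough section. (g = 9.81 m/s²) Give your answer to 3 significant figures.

v = 16.1 m/s

Energy at the top = energy at the end + work done against friction:
mgh = ½mv² + μ_k m g d
W_f = μ_k mg d = (0.34)(199)(9.81)(13.3) = 8828 J
½mv² = mgh − W_f = 34749 − 8828 = 25921 J
v = √(2 × 25921/199) = 16.14 m/s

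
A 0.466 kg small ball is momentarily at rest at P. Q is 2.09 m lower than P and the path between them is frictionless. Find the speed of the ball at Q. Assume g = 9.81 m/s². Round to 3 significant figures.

v = 6.40 m/s

Equating total energy at the two states: mgh = ½mv²
The mass cancels from both sides.
v = √(2gh) = √(2 × 9.81 × 2.09) = √41.006 = 6.404 m/s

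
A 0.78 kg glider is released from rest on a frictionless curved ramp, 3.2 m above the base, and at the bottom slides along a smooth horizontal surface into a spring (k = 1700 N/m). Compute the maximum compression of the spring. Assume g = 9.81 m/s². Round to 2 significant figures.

Energy conservation (no friction) from release to max compression: mgh = ½kx²
x = √(2mgh/k) = √(2 × 0.78 × 9.81 × 3.2 / 1700) = 0.1697 m

x = 0.17 m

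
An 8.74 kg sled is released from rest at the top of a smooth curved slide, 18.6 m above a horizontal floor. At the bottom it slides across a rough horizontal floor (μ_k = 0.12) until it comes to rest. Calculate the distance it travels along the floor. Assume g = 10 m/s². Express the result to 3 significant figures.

d = 155 m

Applying the work–energy principle:
At rest all PE has been dissipated by friction: mgh = μ_k m g d
d = h/μ_k = 18.6/0.12 = 155.0 m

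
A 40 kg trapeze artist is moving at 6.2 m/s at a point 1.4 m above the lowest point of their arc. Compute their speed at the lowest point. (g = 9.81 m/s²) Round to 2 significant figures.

v = 8.1 m/s

Equating total energy at the two states: ½mv₀² + mgh = ½mv²
v² = v₀² + 2gh = (6.2)² + 2(9.81)(1.4) = 65.908
v = √65.908 = 8.118 m/s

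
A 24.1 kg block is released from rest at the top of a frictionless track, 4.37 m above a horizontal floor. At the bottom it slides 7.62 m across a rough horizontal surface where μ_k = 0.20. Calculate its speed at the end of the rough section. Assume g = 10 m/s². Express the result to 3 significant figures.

Energy bookkeeping (friction removes W_f = μ_k N d):
mgh = ½mv² + μ_k m g d
W_f = μ_k mg d = (0.20)(24.1)(10)(7.62) = 367.3 J
½mv² = mgh − W_f = 1053.2 − 367.3 = 685.89 J
v = √(2 × 685.89/24.1) = 7.545 m/s

v = 7.54 m/s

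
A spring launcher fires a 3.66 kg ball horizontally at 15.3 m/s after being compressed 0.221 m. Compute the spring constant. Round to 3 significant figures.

½kx² = ½mv²
k = mv²/x² = (3.66)(15.3)²/(0.221)² = 17542 N/m

k = 17500 N/m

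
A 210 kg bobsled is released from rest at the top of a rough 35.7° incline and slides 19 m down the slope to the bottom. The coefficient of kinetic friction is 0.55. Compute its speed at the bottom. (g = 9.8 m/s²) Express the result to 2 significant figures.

Energy: mgh = ½mv² + W_f, with h = L sinθ and W_f = μ_k (mg cosθ) L
mgh = mgL sinθ = (210)(9.8)(19)sin35.7° = 22818 J
W_f = μ_k mg cosθ · L = (0.55)(210)(9.8)cos35.7°·19 = 17465 J
½mv² = 22818 − 17465 = 5352.9 J
v = √(2 × 5352.9/210) = 7.140 m/s

v = 7.1 m/s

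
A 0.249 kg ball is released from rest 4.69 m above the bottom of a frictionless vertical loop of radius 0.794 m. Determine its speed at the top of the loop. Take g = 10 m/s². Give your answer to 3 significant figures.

v = 7.88 m/s

Energy conservation: mgh = ½mv_top² + mg(2r)
v_top² = 2g(h − 2r) = 2(10)(4.69 − 1.588) = 62.04
v_top = 7.877 m/s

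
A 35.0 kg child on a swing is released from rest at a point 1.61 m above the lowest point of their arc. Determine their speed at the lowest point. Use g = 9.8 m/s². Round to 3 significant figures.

Energy conservation between the two points: mgh = ½mv²
The mass cancels from both sides.
v = √(2gh) = √(2 × 9.8 × 1.61) = √31.556 = 5.617 m/s

v = 5.62 m/s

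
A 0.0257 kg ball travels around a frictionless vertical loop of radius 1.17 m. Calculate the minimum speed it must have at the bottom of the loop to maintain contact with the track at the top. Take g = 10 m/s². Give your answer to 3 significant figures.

v = 7.65 m/s

At the top: mg = mv_top²/r ⇒ v_top² = gr = 11.70 m²/s²
Energy from bottom to top (height 2r): ½mv_bot² = ½mv_top² + mg(2r)
v_bot² = gr + 4gr = 5gr = 58.50
v_bot = √(5gr) = 7.649 m/s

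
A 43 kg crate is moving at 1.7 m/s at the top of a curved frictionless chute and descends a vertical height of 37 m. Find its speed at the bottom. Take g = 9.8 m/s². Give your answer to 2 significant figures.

Energy conservation between the two points: ½mv₀² + mgh = ½mv²
The mass cancels from both sides.
v² = v₀² + 2gh = (1.7)² + 2(9.8)(37) = 728.09
v = √728.09 = 26.98 m/s

v = 27 m/s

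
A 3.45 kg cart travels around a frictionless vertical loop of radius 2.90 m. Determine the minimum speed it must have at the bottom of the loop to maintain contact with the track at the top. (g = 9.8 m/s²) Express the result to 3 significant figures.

v = 11.9 m/s

At the top: mg = mv_top²/r ⇒ v_top² = gr = 28.42 m²/s²
Energy from bottom to top (height 2r): ½mv_bot² = ½mv_top² + mg(2r)
v_bot² = gr + 4gr = 5gr = 142.1
v_bot = √(5gr) = 11.92 m/s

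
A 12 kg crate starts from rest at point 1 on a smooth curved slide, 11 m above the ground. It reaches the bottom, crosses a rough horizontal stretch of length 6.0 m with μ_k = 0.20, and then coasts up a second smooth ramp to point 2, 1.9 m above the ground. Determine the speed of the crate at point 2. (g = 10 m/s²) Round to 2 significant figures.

v = 13 m/s

Energy at 1: mgh₁ = (12)(10)(11) = 1320.0 J
Friction loss: W_f = μ_k mg d = 144.0 J
At 2: ½mv² + mgh₂ = mgh₁ − W_f
½mv² = 1320.0 − 144.0 − 228.00 = 948.00 J
v = √(2 × 948.00/12) = 12.57 m/s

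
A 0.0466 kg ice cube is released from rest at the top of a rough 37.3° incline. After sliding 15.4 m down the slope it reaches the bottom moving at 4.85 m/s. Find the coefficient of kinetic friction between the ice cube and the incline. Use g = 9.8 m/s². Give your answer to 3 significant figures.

The energy dissipated by friction is the PE lost minus the KE gained:
mgL sinθ = 4.2618 J; ½mv² = 0.54807 J
W_f = 4.2618 − 0.54807 = 3.714 J
μ_k = W_f/(mg cosθ · L) = 3.714/(0.3633 × 15.4) = 0.6638

μ_k = 0.664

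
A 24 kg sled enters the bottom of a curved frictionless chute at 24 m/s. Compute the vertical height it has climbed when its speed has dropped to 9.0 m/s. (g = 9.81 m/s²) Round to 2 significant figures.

h = 25 m

Conservation of energy: ½mv₁² = ½mv₂² + mgh
h = (v₁² − v₂²)/(2g) = (24² − 9.0²)/(2 × 9.81) = 25.23 m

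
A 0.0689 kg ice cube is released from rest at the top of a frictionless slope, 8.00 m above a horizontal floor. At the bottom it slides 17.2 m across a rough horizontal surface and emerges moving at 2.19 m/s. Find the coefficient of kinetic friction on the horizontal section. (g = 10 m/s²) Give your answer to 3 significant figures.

Applying the work–energy principle:
mgh = ½mv² + μ_k m g d
mgh = 5.5120 J; ½mv² = 0.16523 J
W_f = 5.5120 − 0.16523 = 5.347 J
μ_k = W_f/(mg·d) = 5.347/(0.6890 × 17.2) = 0.4512

μ_k = 0.451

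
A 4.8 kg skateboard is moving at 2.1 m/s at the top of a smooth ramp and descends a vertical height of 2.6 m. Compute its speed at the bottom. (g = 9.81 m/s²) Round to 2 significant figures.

v = 7.4 m/s

By conservation of mechanical energy, ½mv₀² + mgh = ½mv²
The mass cancels from both sides.
v² = v₀² + 2gh = (2.1)² + 2(9.81)(2.6) = 55.422
v = √55.422 = 7.445 m/s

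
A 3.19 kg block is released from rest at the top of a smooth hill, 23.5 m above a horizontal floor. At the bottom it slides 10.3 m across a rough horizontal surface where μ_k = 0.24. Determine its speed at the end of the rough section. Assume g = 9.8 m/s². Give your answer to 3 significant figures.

v = 20.3 m/s

Applying the work–energy principle:
mgh = ½mv² + μ_k m g d
W_f = μ_k mg d = (0.24)(3.19)(9.8)(10.3) = 77.28 J
½mv² = mgh − W_f = 734.66 − 77.28 = 657.38 J
v = √(2 × 657.38/3.19) = 20.30 m/s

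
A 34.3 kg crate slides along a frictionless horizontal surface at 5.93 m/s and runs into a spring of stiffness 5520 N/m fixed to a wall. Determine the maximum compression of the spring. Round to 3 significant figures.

x = 0.467 m

At max compression the crate is momentarily at rest: ½mv² = ½kx²
x = v√(m/k) = 5.93 × √(34.3/5520) = 0.4674 m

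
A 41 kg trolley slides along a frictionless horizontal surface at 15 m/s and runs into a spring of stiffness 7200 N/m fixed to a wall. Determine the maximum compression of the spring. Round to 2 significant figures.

x = 1.1 m

All KE is stored as spring PE at maximum compression: ½mv² = ½kx²
x = v√(m/k) = 15 × √(41/7200) = 1.132 m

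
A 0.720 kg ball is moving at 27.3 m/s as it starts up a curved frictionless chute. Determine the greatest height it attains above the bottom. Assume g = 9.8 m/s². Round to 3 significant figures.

By energy conservation, ½mv² = mgh
h = v²/(2g) = 27.3²/(2 × 9.8) = 38.02 m

h = 38.0 m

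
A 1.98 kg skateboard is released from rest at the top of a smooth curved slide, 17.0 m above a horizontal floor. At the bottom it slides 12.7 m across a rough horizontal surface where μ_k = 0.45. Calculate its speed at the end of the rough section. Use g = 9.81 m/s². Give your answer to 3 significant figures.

v = 14.9 m/s

Energy at the top = energy at the end + work done against friction:
mgh = ½mv² + μ_k m g d
W_f = μ_k mg d = (0.45)(1.98)(9.81)(12.7) = 111.0 J
½mv² = mgh − W_f = 330.20 − 111.0 = 219.20 J
v = √(2 × 219.20/1.98) = 14.88 m/s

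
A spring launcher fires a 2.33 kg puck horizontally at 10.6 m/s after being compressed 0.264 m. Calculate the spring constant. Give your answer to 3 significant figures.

½kx² = ½mv²
k = mv²/x² = (2.33)(10.6)²/(0.264)² = 3756 N/m

k = 3760 N/m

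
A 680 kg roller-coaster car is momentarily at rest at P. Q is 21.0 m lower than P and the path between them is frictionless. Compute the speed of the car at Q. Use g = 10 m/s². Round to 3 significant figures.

v = 20.5 m/s

By conservation of mechanical energy, mgh = ½mv²
v = √(2gh) = √(2 × 10 × 21.0) = √420.00 = 20.49 m/s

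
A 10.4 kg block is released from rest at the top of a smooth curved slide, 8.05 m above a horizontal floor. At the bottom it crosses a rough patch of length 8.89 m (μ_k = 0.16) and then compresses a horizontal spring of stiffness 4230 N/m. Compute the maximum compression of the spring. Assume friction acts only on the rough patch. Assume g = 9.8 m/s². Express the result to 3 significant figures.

x = 0.565 m

Initial energy: E₁ = mgh = (10.4)(9.8)(8.05) = 820.46 J
Friction removes W_f = μ_k mg d = (0.16)(10.4)(9.8)(8.89) = 145.0 J
Energy reaching the spring: E = 820.46 − 145.0 = 675.48 J
At max compression ½kx² = E ⇒ x = √(2E/k) = √(2 × 675.48/4230) = 0.5651 m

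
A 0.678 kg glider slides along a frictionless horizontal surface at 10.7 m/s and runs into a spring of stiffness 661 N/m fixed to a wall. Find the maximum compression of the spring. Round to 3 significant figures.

Conservation of energy between contact and max compression: ½mv² = ½kx²
x = v√(m/k) = 10.7 × √(0.678/661) = 0.3427 m

x = 0.343 m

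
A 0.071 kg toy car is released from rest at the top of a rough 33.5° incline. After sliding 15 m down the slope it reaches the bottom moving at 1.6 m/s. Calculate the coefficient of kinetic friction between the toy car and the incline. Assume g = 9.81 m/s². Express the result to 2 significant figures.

mgh = ½mv² + μ_k (mg cosθ) L, with h = L sinθ
mgL sinθ = 5.7664 J; ½mv² = 0.090880 J
W_f = 5.7664 − 0.090880 = 5.676 J
μ_k = W_f/(mg cosθ · L) = 5.676/(0.5808 × 15) = 0.6515

μ_k = 0.65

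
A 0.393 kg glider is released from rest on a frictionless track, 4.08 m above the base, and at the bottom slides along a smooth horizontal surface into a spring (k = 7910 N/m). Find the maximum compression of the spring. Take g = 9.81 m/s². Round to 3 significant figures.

Energy conservation (no friction) from release to max compression: mgh = ½kx²
x = √(2mgh/k) = √(2 × 0.393 × 9.81 × 4.08 / 7910) = 0.06306 m

x = 0.0631 m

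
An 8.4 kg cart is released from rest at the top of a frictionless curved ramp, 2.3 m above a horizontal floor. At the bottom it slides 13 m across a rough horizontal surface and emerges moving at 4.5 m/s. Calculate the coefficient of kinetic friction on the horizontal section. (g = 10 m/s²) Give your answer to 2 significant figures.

μ_k = 0.099

Applying the work–energy principle:
mgh = ½mv² + μ_k m g d
mgh = 193.20 J; ½mv² = 85.050 J
W_f = 193.20 − 85.050 = 108.1 J
μ_k = W_f/(mg·d) = 108.1/(84.00 × 13) = 0.09904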